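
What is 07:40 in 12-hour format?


7:40 AM

Hour: 7
7 < 12 → AM


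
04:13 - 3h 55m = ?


Start: 253 minutes from midnight
Subtract: 235 minutes
Remaining: 253 - 235 = 18
Hours: 0, Minutes: 18

00:18


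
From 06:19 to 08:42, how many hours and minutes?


End time in minutes: 8×60 + 42 = 522
Start time in minutes: 6×60 + 19 = 379
Difference = 522 - 379 = 143 minutes
= 2 hours 23 minutes

2h 23m


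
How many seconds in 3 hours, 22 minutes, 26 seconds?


12146 seconds

Hours: 3 × 3600 = 10800
Minutes: 22 × 60 = 1320
Seconds: 26
Total = 10800 + 1320 + 26 = 12146


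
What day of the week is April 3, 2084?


Monday

Zeller's congruence:
q=3, m=4, k=84, j=20
h = (3 + ⌊13×5/5⌋ + 84 + ⌊84/4⌋ + ⌊20/4⌋ - 2×20) mod 7
= (3 + 13 + 84 + 21 + 5 - 40) mod 7
= 86 mod 7 = 2
h=2 → Monday


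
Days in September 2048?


30 days

Month: September (month 9)
September has 30 days


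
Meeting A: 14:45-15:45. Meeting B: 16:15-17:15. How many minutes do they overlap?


Meeting A: 885-945 (in minutes from midnight)
Meeting B: 975-1035
Overlap start = max(885, 975) = 975
Overlap end = min(945, 1035) = 945
Overlap = max(0, 945 - 975) = 0 min

0 minutes


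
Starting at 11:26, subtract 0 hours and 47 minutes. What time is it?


Start: 686 minutes from midnight
Subtract: 47 minutes
Remaining: 686 - 47 = 639
Hours: 10, Minutes: 39

10:39


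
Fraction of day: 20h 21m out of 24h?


0.8479 (84.79%)

Total minutes: 20×60 + 21 = 1221
Day = 24×60 = 1440 minutes
Fraction = 1221/1440 ≈ 0.8479
As a percentage: 1221/1440 × 100 ≈ 84.79%


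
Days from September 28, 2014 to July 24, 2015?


From September 28, 2014 to July 24, 2015
Rest of September 2014: 30 - 28 = 2
Full months: October 31, November 30, December 31, January 31, February 2015 28, March 31, April 30, May 31, June 30
Days into July 2015: 24
Total = 2 + 31 + 30 + 31 + 31 + 28 + 31 + 30 + 31 + 30 + 24 = 299 days

299 days


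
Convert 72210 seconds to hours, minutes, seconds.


20h 3m 30s

Hours: 72210 ÷ 3600 = 20 remainder 210
Minutes: 210 ÷ 60 = 3 remainder 30
Seconds: 30


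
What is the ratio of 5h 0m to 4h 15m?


20:17 (1.18)

Duration 1: 300 minutes
Duration 2: 255 minutes
Ratio = 300:255
GCD = 15
Simplified = 20:17
As a decimal: 20/17 ≈ 1.18


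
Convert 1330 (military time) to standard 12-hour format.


Hour: 13
13 - 12 = 1 → PM

1:30 PM


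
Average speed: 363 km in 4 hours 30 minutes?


Distance: 363 km
Time: 4h 30m = 270 min = 270/60 = 9/2 hours
Speed = 363 ÷ (9/2) = 363 × 2 / 9 = 726/9 ≈ 80.7 km/h

80.7 km/h


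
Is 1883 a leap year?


Rules: divisible by 4 AND (not by 100 OR by 400)
1883 ÷ 4 = 470 remainder 3 → not divisible by 4
Not divisible by 4 → not a leap year

No


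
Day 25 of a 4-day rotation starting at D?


Shifts: A, B, C, D
Start: D (index 3)
Day 25: (3 + 25 - 1) mod 4
= 27 mod 4
= 3
Index 3 → shift D

Shift D


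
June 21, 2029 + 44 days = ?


Start: June 21, 2029
Add 44 days
June 21 → July 1: 30 - 21 + 1 = 10 days (44 - 10 = 34 left)
July 1 → August 1: 31 - 1 + 1 = 31 days (34 - 31 = 3 left)
August 1 + 3 = August 4, 2029

August 4, 2029


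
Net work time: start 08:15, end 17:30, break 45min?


Total time = (17×60+30) - (8×60+15)
= 1050 - 495 = 555 min
Minus break: 555 - 45 = 510 min
= 8h 30m

8h 30m (510 minutes)


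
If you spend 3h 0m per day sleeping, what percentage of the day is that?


Time: 180 minutes
Day: 1440 minutes
Percentage = (180/1440) × 100 = 12.5%

12.5%


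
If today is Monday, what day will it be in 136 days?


Thursday

Start: Monday (index 0)
(0 + 136) mod 7
= 136 mod 7
= 3
Index 3 → Thursday


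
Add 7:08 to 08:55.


Start: 535 minutes from midnight
Add: 428 minutes
Total: 963 minutes
Hours: 963 ÷ 60 = 16 remainder 3

16:03


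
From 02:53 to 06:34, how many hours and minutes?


3h 41m

End time in minutes: 6×60 + 34 = 394
Start time in minutes: 2×60 + 53 = 173
Difference = 394 - 173 = 221 minutes
= 3 hours 41 minutes


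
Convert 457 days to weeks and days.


Weeks: 457 ÷ 7 = 65 remainder 2

65 weeks 2 days


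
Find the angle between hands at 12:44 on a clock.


118.0°

Hour hand (12 ≡ 0 on the dial): 0×30 + 44×0.5 = 22.0°
Minute hand = 44×6 = 264°
Difference = |22.0 - 264| = 242.0°
Since > 180°: 360 - 242.0 = 118.0°


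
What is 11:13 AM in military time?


Input: 11:13 AM
AM hour stays: 11

11:13


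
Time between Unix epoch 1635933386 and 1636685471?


752085 seconds (208.9 hours / 8.70 days)

Difference = 1636685471 - 1635933386 = 752085 seconds
In hours: 752085 / 3600 ≈ 208.9
In days: 752085 / 86400 ≈ 8.70


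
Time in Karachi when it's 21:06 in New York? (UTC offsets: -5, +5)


07:06 (next day)

Time difference = UTC+5 - UTC-5 = +10 hours
New hour = (21 + 10) mod 24
= 31 mod 24 = 7
Minutes unchanged → 07:06; 31 ≥ 24 → next day


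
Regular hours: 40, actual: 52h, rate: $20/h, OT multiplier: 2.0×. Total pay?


Regular: 40h × $20 = $800.00
Overtime: 52 - 40 = 12h
OT pay: 12h × $20 × 2.0 = $480.00
Total = $800.00 + $480.00 = $1280.00

$1280.00


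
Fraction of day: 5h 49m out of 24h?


Total minutes: 5×60 + 49 = 349
Day = 24×60 = 1440 minutes
Fraction = 349/1440 ≈ 0.2424
As a percentage: 349/1440 × 100 ≈ 24.24%

0.2424 (24.24%)


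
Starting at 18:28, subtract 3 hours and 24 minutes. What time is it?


Start: 1108 minutes from midnight
Subtract: 204 minutes
Remaining: 1108 - 204 = 904
Hours: 15, Minutes: 4

15:04


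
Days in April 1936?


30 days

Month: April (month 4)
April has 30 days


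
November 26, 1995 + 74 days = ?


Start: November 26, 1995
Add 74 days
November 26 → December 1: 30 - 26 + 1 = 5 days (74 - 5 = 69 left)
December 1 → January 1: 31 - 1 + 1 = 31 days (69 - 31 = 38 left)
January 1 → February 1: 31 - 1 + 1 = 31 days (38 - 31 = 7 left)
February 1 + 7 = February 8, 1996

February 8, 1996


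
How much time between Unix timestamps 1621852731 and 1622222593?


369862 seconds (102.7 hours / 4.28 days)

Difference = 1622222593 - 1621852731 = 369862 seconds
In hours: 369862 / 3600 ≈ 102.7
In days: 369862 / 86400 ≈ 4.28


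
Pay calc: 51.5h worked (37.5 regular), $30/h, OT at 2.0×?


Regular: 37.5h × $30 = $1125.00
Overtime: 51.5 - 37.5 = 14.0h
OT pay: 14.0h × $30 × 2.0 = $840.00
Total = $1125.00 + $840.00 = $1965.00

$1965.00


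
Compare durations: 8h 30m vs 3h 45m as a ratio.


34:15 (2.27)

Duration 1: 510 minutes
Duration 2: 225 minutes
Ratio = 510:225
GCD = 15
Simplified = 34:15
As a decimal: 34/15 ≈ 2.27


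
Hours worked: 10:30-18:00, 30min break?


7h 0m (420 minutes)

Total time = (18×60+0) - (10×60+30)
= 1080 - 630 = 450 min
Minus break: 450 - 30 = 420 min
= 7h 0m


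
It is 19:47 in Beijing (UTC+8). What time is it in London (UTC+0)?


11:47

Time difference = UTC+0 - UTC+8 = -8 hours
New hour = (19 -8) mod 24
= 11 mod 24 = 11
Minutes unchanged → 11:47


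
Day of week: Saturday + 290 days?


Start: Saturday (index 5)
(5 + 290) mod 7
= 295 mod 7
= 1
Index 1 → Tuesday

Tuesday


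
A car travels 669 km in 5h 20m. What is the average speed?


Distance: 669 km
Time: 5h 20m = 320 min = 320/60 = 16/3 hours
Speed = 669 ÷ (16/3) = 669 × 3 / 16 = 2007/16 ≈ 125.4 km/h

125.4 km/h


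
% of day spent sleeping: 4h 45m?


19.8%

Time: 285 minutes
Day: 1440 minutes
Percentage = (285/1440) × 100 ≈ 19.8%


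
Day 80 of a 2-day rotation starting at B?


Shift A

Shifts: A, B
Start: B (index 1)
Day 80: (1 + 80 - 1) mod 2
= 80 mod 2
= 0
Index 0 → shift A


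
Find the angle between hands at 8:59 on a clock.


Hour hand = 8×30 + 59×0.5 = 269.5°
Minute hand = 59×6 = 354°
Difference = |269.5 - 354| = 84.5°

84.5°


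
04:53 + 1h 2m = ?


05:55

Start: 293 minutes from midnight
Add: 62 minutes
Total: 355 minutes
Hours: 355 ÷ 60 = 5 remainder 55


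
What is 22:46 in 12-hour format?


Hour: 22
22 - 12 = 10 → PM

10:46 PM


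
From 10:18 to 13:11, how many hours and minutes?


2h 53m

End time in minutes: 13×60 + 11 = 791
Start time in minutes: 10×60 + 18 = 618
Difference = 791 - 618 = 173 minutes
= 2 hours 53 minutes


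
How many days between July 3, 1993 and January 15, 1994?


From July 3, 1993 to January 15, 1994
Rest of July 1993: 31 - 3 = 28
Full months: August 31, September 30, October 31, November 30, December 31
Days into January 1994: 15
Total = 28 + 31 + 30 + 31 + 30 + 31 + 15 = 196 days

196 days


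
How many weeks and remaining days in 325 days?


46 weeks 3 days

Weeks: 325 ÷ 7 = 46 remainder 3


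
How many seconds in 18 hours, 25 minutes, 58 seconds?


Hours: 18 × 3600 = 64800
Minutes: 25 × 60 = 1500
Seconds: 58
Total = 64800 + 1500 + 58 = 66358

66358 seconds


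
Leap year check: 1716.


Yes

Rules: divisible by 4 AND (not by 100 OR by 400)
1716 ÷ 4 = 429 exactly → divisible by 4
1716 ÷ 100 = 17 remainder 16 → not divisible by 100
Divisible by 4 but not by 100 → leap year


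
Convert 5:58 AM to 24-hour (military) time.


Input: 5:58 AM
AM hour stays: 5

05:58


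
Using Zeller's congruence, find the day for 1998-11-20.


Friday

Zeller's congruence:
q=20, m=11, k=98, j=19
h = (20 + ⌊13×12/5⌋ + 98 + ⌊98/4⌋ + ⌊19/4⌋ - 2×19) mod 7
= (20 + 31 + 98 + 24 + 4 - 38) mod 7
= 139 mod 7 = 6
h=6 → Friday


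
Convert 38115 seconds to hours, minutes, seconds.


10h 35m 15s

Hours: 38115 ÷ 3600 = 10 remainder 2115
Minutes: 2115 ÷ 60 = 35 remainder 15
Seconds: 15


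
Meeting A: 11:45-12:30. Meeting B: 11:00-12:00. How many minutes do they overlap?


Meeting A: 705-750 (in minutes from midnight)
Meeting B: 660-720
Overlap start = max(705, 660) = 705
Overlap end = min(750, 720) = 720
Overlap = max(0, 720 - 705) = 15 min

15 minutes


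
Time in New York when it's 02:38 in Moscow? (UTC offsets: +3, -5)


Time difference = UTC-5 - UTC+3 = -8 hours
New hour = (2 -8) mod 24
= -6 mod 24 = 18
Minutes unchanged → 18:38; -6 < 0 → previous day

18:38 (previous day)


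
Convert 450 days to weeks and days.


64 weeks 2 days

Weeks: 450 ÷ 7 = 64 remainder 2


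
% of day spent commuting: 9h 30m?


Time: 570 minutes
Day: 1440 minutes
Percentage = (570/1440) × 100 ≈ 39.6%

39.6%


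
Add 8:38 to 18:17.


02:55 (next day)

Start: 1097 minutes from midnight
Add: 518 minutes
Total: 1615 minutes
Hours: 1615 ÷ 60 = 26 remainder 55
26 ≥ 24 → 26 - 24 = 2 (next day)


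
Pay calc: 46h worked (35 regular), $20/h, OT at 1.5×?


$1030.00

Regular: 35h × $20 = $700.00
Overtime: 46 - 35 = 11h
OT pay: 11h × $20 × 1.5 = $330.00
Total = $700.00 + $330.00 = $1030.00


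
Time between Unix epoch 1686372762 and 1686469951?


Difference = 1686469951 - 1686372762 = 97189 seconds
In hours: 97189 / 3600 ≈ 27.0
In days: 97189 / 86400 ≈ 1.12

97189 seconds (27.0 hours / 1.12 days)


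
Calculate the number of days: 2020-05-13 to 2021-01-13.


From May 13, 2020 to January 13, 2021
Rest of May 2020: 31 - 13 = 18
Full months: June 30, July 31, August 31, September 30, October 31, November 30, December 31
Days into January 2021: 13
Total = 18 + 30 + 31 + 31 + 30 + 31 + 30 + 31 + 13 = 245 days

245 days


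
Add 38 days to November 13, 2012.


December 21, 2012

Start: November 13, 2012
Add 38 days
November 13 → December 1: 30 - 13 + 1 = 18 days (38 - 18 = 20 left)
December 1 + 20 = December 21, 2012


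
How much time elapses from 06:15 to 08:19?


End time in minutes: 8×60 + 19 = 499
Start time in minutes: 6×60 + 15 = 375
Difference = 499 - 375 = 124 minutes
= 2 hours 4 minutes

2h 4m


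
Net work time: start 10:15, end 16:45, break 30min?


6h 0m (360 minutes)

Total time = (16×60+45) - (10×60+15)
= 1005 - 615 = 390 min
Minus break: 390 - 30 = 360 min
= 6h 0m


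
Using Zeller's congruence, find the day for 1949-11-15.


Zeller's congruence:
q=15, m=11, k=49, j=19
h = (15 + ⌊13×12/5⌋ + 49 + ⌊49/4⌋ + ⌊19/4⌋ - 2×19) mod 7
= (15 + 31 + 49 + 12 + 4 - 38) mod 7
= 73 mod 7 = 3
h=3 → Tuesday

Tuesday


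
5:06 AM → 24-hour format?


Input: 5:06 AM
AM hour stays: 5

05:06


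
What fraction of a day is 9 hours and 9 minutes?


Total minutes: 9×60 + 9 = 549
Day = 24×60 = 1440 minutes
Fraction = 549/1440 ≈ 0.3813
As a percentage: 549/1440 × 100 ≈ 38.13%

0.3813 (38.13%)


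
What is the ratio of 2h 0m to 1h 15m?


Duration 1: 120 minutes
Duration 2: 75 minutes
Ratio = 120:75
GCD = 15
Simplified = 8:5
As a decimal: 8/5 = 1.60

8:5 (1.60)


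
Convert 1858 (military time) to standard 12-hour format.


Hour: 18
18 - 12 = 6 → PM

6:58 PM


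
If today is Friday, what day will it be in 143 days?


Monday

Start: Friday (index 4)
(4 + 143) mod 7
= 147 mod 7
= 0
Index 0 → Monday


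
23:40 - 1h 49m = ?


21:51

Start: 1420 minutes from midnight
Subtract: 109 minutes
Remaining: 1420 - 109 = 1311
Hours: 21, Minutes: 51


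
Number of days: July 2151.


Month: July (month 7)
July has 31 days

31 days


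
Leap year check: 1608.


Rules: divisible by 4 AND (not by 100 OR by 400)
1608 ÷ 4 = 402 exactly → divisible by 4
1608 ÷ 100 = 16 remainder 8 → not divisible by 100
Divisible by 4 but not by 100 → leap year

Yes


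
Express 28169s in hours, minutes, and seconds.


Hours: 28169 ÷ 3600 = 7 remainder 2969
Minutes: 2969 ÷ 60 = 49 remainder 29
Seconds: 29

7h 49m 29s


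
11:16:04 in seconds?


40564 seconds

Hours: 11 × 3600 = 39600
Minutes: 16 × 60 = 960
Seconds: 4
Total = 39600 + 960 + 4 = 40564


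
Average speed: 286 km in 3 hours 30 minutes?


81.7 km/h

Distance: 286 km
Time: 3h 30m = 210 min = 210/60 = 7/2 hours
Speed = 286 ÷ (7/2) = 286 × 2 / 7 = 572/7 ≈ 81.7 km/h


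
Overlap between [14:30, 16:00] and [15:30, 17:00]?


Meeting A: 870-960 (in minutes from midnight)
Meeting B: 930-1020
Overlap start = max(870, 930) = 930
Overlap end = min(960, 1020) = 960
Overlap = max(0, 960 - 930) = 30 min

30 minutes


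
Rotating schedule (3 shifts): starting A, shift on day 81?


Shift C

Shifts: A, B, C
Start: A (index 0)
Day 81: (0 + 81 - 1) mod 3
= 80 mod 3
= 2
Index 2 → shift C


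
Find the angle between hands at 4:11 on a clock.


59.5°

Hour hand = 4×30 + 11×0.5 = 125.5°
Minute hand = 11×6 = 66°
Difference = |125.5 - 66| = 59.5°


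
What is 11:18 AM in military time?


11:18

Input: 11:18 AM
AM hour stays: 11


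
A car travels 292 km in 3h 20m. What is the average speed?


87.6 km/h

Distance: 292 km
Time: 3h 20m = 200 min = 200/60 = 10/3 hours
Speed = 292 ÷ (10/3) = 292 × 3 / 10 = 876/10 = 87.6 km/h


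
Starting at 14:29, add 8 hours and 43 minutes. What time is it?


Start: 869 minutes from midnight
Add: 523 minutes
Total: 1392 minutes
Hours: 1392 ÷ 60 = 23 remainder 12

23:12


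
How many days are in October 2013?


Month: October (month 10)
October has 31 days

31 days


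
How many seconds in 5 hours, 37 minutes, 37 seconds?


Hours: 5 × 3600 = 18000
Minutes: 37 × 60 = 2220
Seconds: 37
Total = 18000 + 2220 + 37 = 20257

20257 seconds


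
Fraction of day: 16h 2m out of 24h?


0.6681 (66.81%)

Total minutes: 16×60 + 2 = 962
Day = 24×60 = 1440 minutes
Fraction = 962/1440 ≈ 0.6681
As a percentage: 962/1440 × 100 ≈ 66.81%


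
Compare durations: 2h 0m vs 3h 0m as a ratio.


Duration 1: 120 minutes
Duration 2: 180 minutes
Ratio = 120:180
GCD = 60
Simplified = 2:3
As a decimal: 2/3 ≈ 0.67

2:3 (0.67)


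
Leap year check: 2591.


No

Rules: divisible by 4 AND (not by 100 OR by 400)
2591 ÷ 4 = 647 remainder 3 → not divisible by 4
Not divisible by 4 → not a leap year


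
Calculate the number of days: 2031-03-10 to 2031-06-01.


83 days

From March 10, 2031 to June 1, 2031
Rest of March 2031: 31 - 10 = 21
Full months: April 30, May 31
Days into June 2031: 1
Total = 21 + 30 + 31 + 1 = 83 days


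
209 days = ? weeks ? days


Weeks: 209 ÷ 7 = 29 remainder 6

29 weeks 6 days


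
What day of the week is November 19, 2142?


Zeller's congruence:
q=19, m=11, k=42, j=21
h = (19 + ⌊13×12/5⌋ + 42 + ⌊42/4⌋ + ⌊21/4⌋ - 2×21) mod 7
= (19 + 31 + 42 + 10 + 5 - 42) mod 7
= 65 mod 7 = 2
h=2 → Monday

Monday


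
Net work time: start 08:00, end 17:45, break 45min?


9h 0m (540 minutes)

Total time = (17×60+45) - (8×60+0)
= 1065 - 480 = 585 min
Minus break: 585 - 45 = 540 min
= 9h 0m


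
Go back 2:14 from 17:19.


15:05

Start: 1039 minutes from midnight
Subtract: 134 minutes
Remaining: 1039 - 134 = 905
Hours: 15, Minutes: 5


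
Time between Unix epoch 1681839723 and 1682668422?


828699 seconds (230.2 hours / 9.59 days)

Difference = 1682668422 - 1681839723 = 828699 seconds
In hours: 828699 / 3600 ≈ 230.2
In days: 828699 / 86400 ≈ 9.59


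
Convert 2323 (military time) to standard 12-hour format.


Hour: 23
23 - 12 = 11 → PM

11:23 PM


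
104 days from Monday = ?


Sunday

Start: Monday (index 0)
(0 + 104) mod 7
= 104 mod 7
= 6
Index 6 → Sunday


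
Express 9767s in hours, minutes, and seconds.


2h 42m 47s

Hours: 9767 ÷ 3600 = 2 remainder 2567
Minutes: 2567 ÷ 60 = 42 remainder 47
Seconds: 47


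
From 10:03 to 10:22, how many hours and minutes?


End time in minutes: 10×60 + 22 = 622
Start time in minutes: 10×60 + 3 = 603
Difference = 622 - 603 = 19 minutes
= 0 hours 19 minutes

0h 19m


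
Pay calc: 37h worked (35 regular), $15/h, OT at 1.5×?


$570.00

Regular: 35h × $15 = $525.00
Overtime: 37 - 35 = 2h
OT pay: 2h × $15 × 1.5 = $45.00
Total = $525.00 + $45.00 = $570.00


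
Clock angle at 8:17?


Hour hand = 8×30 + 17×0.5 = 248.5°
Minute hand = 17×6 = 102°
Difference = |248.5 - 102| = 146.5°

146.5°


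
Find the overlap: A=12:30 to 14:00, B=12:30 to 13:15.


Meeting A: 750-840 (in minutes from midnight)
Meeting B: 750-795
Overlap start = max(750, 750) = 750
Overlap end = min(840, 795) = 795
Overlap = max(0, 795 - 750) = 45 min

45 minutes


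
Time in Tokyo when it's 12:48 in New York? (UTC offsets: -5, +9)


02:48 (next day)

Time difference = UTC+9 - UTC-5 = +14 hours
New hour = (12 + 14) mod 24
= 26 mod 24 = 2
Minutes unchanged → 02:48; 26 ≥ 24 → next day


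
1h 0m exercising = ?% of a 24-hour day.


4.2%

Time: 60 minutes
Day: 1440 minutes
Percentage = (60/1440) × 100 ≈ 4.2%


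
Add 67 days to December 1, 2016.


February 6, 2017

Start: December 1, 2016
Add 67 days
December 1 → January 1: 31 - 1 + 1 = 31 days (67 - 31 = 36 left)
January 1 → February 1: 31 - 1 + 1 = 31 days (36 - 31 = 5 left)
February 1 + 5 = February 6, 2017


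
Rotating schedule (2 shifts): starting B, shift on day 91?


Shifts: A, B
Start: B (index 1)
Day 91: (1 + 91 - 1) mod 2
= 91 mod 2
= 1
Index 1 → shift B

Shift B


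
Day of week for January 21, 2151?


Thursday

Zeller's congruence:
q=21, m=13, k=50, j=21
h = (21 + ⌊13×14/5⌋ + 50 + ⌊50/4⌋ + ⌊21/4⌋ - 2×21) mod 7
= (21 + 36 + 50 + 12 + 5 - 42) mod 7
= 82 mod 7 = 5
h=5 → Thursday


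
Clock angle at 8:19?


135.5°

Hour hand = 8×30 + 19×0.5 = 249.5°
Minute hand = 19×6 = 114°
Difference = |249.5 - 114| = 135.5°


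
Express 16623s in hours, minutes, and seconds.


4h 37m 3s

Hours: 16623 ÷ 3600 = 4 remainder 2223
Minutes: 2223 ÷ 60 = 37 remainder 3
Seconds: 3


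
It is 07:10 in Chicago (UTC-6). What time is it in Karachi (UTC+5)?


18:10

Time difference = UTC+5 - UTC-6 = +11 hours
New hour = (7 + 11) mod 24
= 18 mod 24 = 18
Minutes unchanged → 18:10


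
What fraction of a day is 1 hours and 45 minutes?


0.0729 (7.29%)

Total minutes: 1×60 + 45 = 105
Day = 24×60 = 1440 minutes
Fraction = 105/1440 ≈ 0.0729
As a percentage: 105/1440 × 100 ≈ 7.29%


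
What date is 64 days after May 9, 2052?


July 12, 2052

Start: May 9, 2052
Add 64 days
May 9 → June 1: 31 - 9 + 1 = 23 days (64 - 23 = 41 left)
June 1 → July 1: 30 - 1 + 1 = 30 days (41 - 30 = 11 left)
July 1 + 11 = July 12, 2052


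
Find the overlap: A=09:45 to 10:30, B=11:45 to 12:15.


0 minutes

Meeting A: 585-630 (in minutes from midnight)
Meeting B: 705-735
Overlap start = max(585, 705) = 705
Overlap end = min(630, 735) = 630
Overlap = max(0, 630 - 705) = 0 min


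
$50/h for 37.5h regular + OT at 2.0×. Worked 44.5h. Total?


Regular: 37.5h × $50 = $1875.00
Overtime: 44.5 - 37.5 = 7.0h
OT pay: 7.0h × $50 × 2.0 = $700.00
Total = $1875.00 + $700.00 = $2575.00

$2575.00


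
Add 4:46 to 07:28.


Start: 448 minutes from midnight
Add: 286 minutes
Total: 734 minutes
Hours: 734 ÷ 60 = 12 remainder 14

12:14


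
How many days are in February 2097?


28 days

Month: February (month 2)
February: 28 or 29 (leap year)
2097 leap year? No


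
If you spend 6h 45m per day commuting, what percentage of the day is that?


28.1%

Time: 405 minutes
Day: 1440 minutes
Percentage = (405/1440) × 100 ≈ 28.1%


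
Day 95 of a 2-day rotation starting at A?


Shifts: A, B
Start: A (index 0)
Day 95: (0 + 95 - 1) mod 2
= 94 mod 2
= 0
Index 0 → shift A

Shift A


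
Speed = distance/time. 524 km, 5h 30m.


95.3 km/h

Distance: 524 km
Time: 5h 30m = 330 min = 330/60 = 11/2 hours
Speed = 524 ÷ (11/2) = 524 × 2 / 11 = 1048/11 ≈ 95.3 km/h


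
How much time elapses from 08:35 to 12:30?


End time in minutes: 12×60 + 30 = 750
Start time in minutes: 8×60 + 35 = 515
Difference = 750 - 515 = 235 minutes
= 3 hours 55 minutes

3h 55m


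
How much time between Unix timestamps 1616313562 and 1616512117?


Difference = 1616512117 - 1616313562 = 198555 seconds
In hours: 198555 / 3600 ≈ 55.2
In days: 198555 / 86400 ≈ 2.30

198555 seconds (55.2 hours / 2.30 days)


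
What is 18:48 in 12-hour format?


6:48 PM

Hour: 18
18 - 12 = 6 → PM


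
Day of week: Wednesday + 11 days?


Start: Wednesday (index 2)
(2 + 11) mod 7
= 13 mod 7
= 6
Index 6 → Sunday

Sunday


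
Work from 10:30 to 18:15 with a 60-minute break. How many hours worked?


Total time = (18×60+15) - (10×60+30)
= 1095 - 630 = 465 min
Minus break: 465 - 60 = 405 min
= 6h 45m

6h 45m (405 minutes)


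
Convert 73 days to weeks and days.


Weeks: 73 ÷ 7 = 10 remainder 3

10 weeks 3 days


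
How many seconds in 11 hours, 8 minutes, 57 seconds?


Hours: 11 × 3600 = 39600
Minutes: 8 × 60 = 480
Seconds: 57
Total = 39600 + 480 + 57 = 40137

40137 seconds


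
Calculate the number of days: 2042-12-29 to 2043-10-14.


289 days

From December 29, 2042 to October 14, 2043
Rest of December 2042: 31 - 29 = 2
Full months: January 31, February 2043 28, March 31, April 30, May 31, June 30, July 31, August 31, September 30
Days into October 2043: 14
Total = 2 + 31 + 28 + 31 + 30 + 31 + 30 + 31 + 31 + 30 + 14 = 289 days


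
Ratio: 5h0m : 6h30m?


10:13 (0.77)

Duration 1: 300 minutes
Duration 2: 390 minutes
Ratio = 300:390
GCD = 30
Simplified = 10:13
As a decimal: 10/13 ≈ 0.77


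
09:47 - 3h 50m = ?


05:57

Start: 587 minutes from midnight
Subtract: 230 minutes
Remaining: 587 - 230 = 357
Hours: 5, Minutes: 57


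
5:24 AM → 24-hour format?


05:24

Input: 5:24 AM
AM hour stays: 5


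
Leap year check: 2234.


Rules: divisible by 4 AND (not by 100 OR by 400)
2234 ÷ 4 = 558 remainder 2 → not divisible by 4
Not divisible by 4 → not a leap year

No


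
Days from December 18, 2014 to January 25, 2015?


From December 18, 2014 to January 25, 2015
Rest of December 2014: 31 - 18 = 13
Days into January 2015: 25
Total = 13 + 25 = 38 days

38 days


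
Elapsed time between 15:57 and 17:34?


1h 37m

End time in minutes: 17×60 + 34 = 1054
Start time in minutes: 15×60 + 57 = 957
Difference = 1054 - 957 = 97 minutes
= 1 hours 37 minutes


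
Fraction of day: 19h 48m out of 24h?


Total minutes: 19×60 + 48 = 1188
Day = 24×60 = 1440 minutes
Fraction = 1188/1440 = 0.8250
As a percentage: 1188/1440 × 100 = 82.50%

0.8250 (82.50%)


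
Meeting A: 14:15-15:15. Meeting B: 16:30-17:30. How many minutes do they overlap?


0 minutes

Meeting A: 855-915 (in minutes from midnight)
Meeting B: 990-1050
Overlap start = max(855, 990) = 990
Overlap end = min(915, 1050) = 915
Overlap = max(0, 915 - 990) = 0 min


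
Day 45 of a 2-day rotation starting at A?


Shift A

Shifts: A, B
Start: A (index 0)
Day 45: (0 + 45 - 1) mod 2
= 44 mod 2
= 0
Index 0 → shift A


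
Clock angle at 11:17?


Hour hand = 11×30 + 17×0.5 = 338.5°
Minute hand = 17×6 = 102°
Difference = |338.5 - 102| = 236.5°
Since > 180°: 360 - 236.5 = 123.5°

123.5°


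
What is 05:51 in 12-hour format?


Hour: 5
5 < 12 → AM

5:51 AM


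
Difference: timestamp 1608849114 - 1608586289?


Difference = 1608849114 - 1608586289 = 262825 seconds
In hours: 262825 / 3600 ≈ 73.0
In days: 262825 / 86400 ≈ 3.04

262825 seconds (73.0 hours / 3.04 days)


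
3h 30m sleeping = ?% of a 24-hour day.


14.6%

Time: 210 minutes
Day: 1440 minutes
Percentage = (210/1440) × 100 ≈ 14.6%


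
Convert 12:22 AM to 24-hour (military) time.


00:22

Input: 12:22 AM
12 AM → 00 (midnight)


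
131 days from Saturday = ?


Thursday

Start: Saturday (index 5)
(5 + 131) mod 7
= 136 mod 7
= 3
Index 3 → Thursday


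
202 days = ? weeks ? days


Weeks: 202 ÷ 7 = 28 remainder 6

28 weeks 6 days


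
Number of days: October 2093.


Month: October (month 10)
October has 31 days

31 days


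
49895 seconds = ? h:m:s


13h 51m 35s

Hours: 49895 ÷ 3600 = 13 remainder 3095
Minutes: 3095 ÷ 60 = 51 remainder 35
Seconds: 35


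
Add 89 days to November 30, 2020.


Start: November 30, 2020
Add 89 days
November 30 → December 1: 30 - 30 + 1 = 1 days (89 - 1 = 88 left)
December 1 → January 1: 31 - 1 + 1 = 31 days (88 - 31 = 57 left)
January 1 → February 1: 31 - 1 + 1 = 31 days (57 - 31 = 26 left)
February 1 + 26 = February 27, 2021

February 27, 2021


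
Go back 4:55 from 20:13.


15:18

Start: 1213 minutes from midnight
Subtract: 295 minutes
Remaining: 1213 - 295 = 918
Hours: 15, Minutes: 18


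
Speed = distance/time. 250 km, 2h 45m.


90.9 km/h

Distance: 250 km
Time: 2h 45m = 165 min = 165/60 = 11/4 hours
Speed = 250 ÷ (11/4) = 250 × 4 / 11 = 1000/11 ≈ 90.9 km/h


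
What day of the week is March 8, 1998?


Sunday

Zeller's congruence:
q=8, m=3, k=98, j=19
h = (8 + ⌊13×4/5⌋ + 98 + ⌊98/4⌋ + ⌊19/4⌋ - 2×19) mod 7
= (8 + 10 + 98 + 24 + 4 - 38) mod 7
= 106 mod 7 = 1
h=1 → Sunday


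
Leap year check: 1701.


Rules: divisible by 4 AND (not by 100 OR by 400)
1701 ÷ 4 = 425 remainder 1 → not divisible by 4
Not divisible by 4 → not a leap year

No


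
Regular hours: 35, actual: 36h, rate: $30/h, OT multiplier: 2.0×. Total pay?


Regular: 35h × $30 = $1050.00
Overtime: 36 - 35 = 1h
OT pay: 1h × $30 × 2.0 = $60.00
Total = $1050.00 + $60.00 = $1110.00

$1110.00


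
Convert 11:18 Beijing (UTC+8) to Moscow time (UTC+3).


Time difference = UTC+3 - UTC+8 = -5 hours
New hour = (11 -5) mod 24
= 6 mod 24 = 6
Minutes unchanged → 06:18

06:18


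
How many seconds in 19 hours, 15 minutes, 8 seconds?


69308 seconds

Hours: 19 × 3600 = 68400
Minutes: 15 × 60 = 900
Seconds: 8
Total = 68400 + 900 + 8 = 69308


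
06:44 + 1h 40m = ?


Start: 404 minutes from midnight
Add: 100 minutes
Total: 504 minutes
Hours: 504 ÷ 60 = 8 remainder 24

08:24


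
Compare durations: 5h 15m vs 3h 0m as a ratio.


Duration 1: 315 minutes
Duration 2: 180 minutes
Ratio = 315:180
GCD = 45
Simplified = 7:4
As a decimal: 7/4 = 1.75

7:4 (1.75)


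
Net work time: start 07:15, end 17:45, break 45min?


9h 45m (585 minutes)

Total time = (17×60+45) - (7×60+15)
= 1065 - 435 = 630 min
Minus break: 630 - 45 = 585 min
= 9h 45m


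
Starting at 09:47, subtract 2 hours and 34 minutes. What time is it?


07:13

Start: 587 minutes from midnight
Subtract: 154 minutes
Remaining: 587 - 154 = 433
Hours: 7, Minutes: 13


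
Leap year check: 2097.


Rules: divisible by 4 AND (not by 100 OR by 400)
2097 ÷ 4 = 524 remainder 1 → not divisible by 4
Not divisible by 4 → not a leap year

No


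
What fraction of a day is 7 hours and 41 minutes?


0.3201 (32.01%)

Total minutes: 7×60 + 41 = 461
Day = 24×60 = 1440 minutes
Fraction = 461/1440 ≈ 0.3201
As a percentage: 461/1440 × 100 ≈ 32.01%


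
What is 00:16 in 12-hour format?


Hour: 0
0 → 12 AM (midnight)

12:16 AM


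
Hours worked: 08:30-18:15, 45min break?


9h 0m (540 minutes)

Total time = (18×60+15) - (8×60+30)
= 1095 - 510 = 585 min
Minus break: 585 - 45 = 540 min
= 9h 0m


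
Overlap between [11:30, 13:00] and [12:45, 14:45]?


Meeting A: 690-780 (in minutes from midnight)
Meeting B: 765-885
Overlap start = max(690, 765) = 765
Overlap end = min(780, 885) = 780
Overlap = max(0, 780 - 765) = 15 min

15 minutes


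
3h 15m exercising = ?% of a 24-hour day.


Time: 195 minutes
Day: 1440 minutes
Percentage = (195/1440) × 100 ≈ 13.5%

13.5%


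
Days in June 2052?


Month: June (month 6)
June has 30 days

30 days


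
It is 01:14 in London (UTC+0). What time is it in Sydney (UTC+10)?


Time difference = UTC+10 - UTC+0 = +10 hours
New hour = (1 + 10) mod 24
= 11 mod 24 = 11
Minutes unchanged → 11:14

11:14


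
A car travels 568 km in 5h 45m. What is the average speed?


Distance: 568 km
Time: 5h 45m = 345 min = 345/60 = 23/4 hours
Speed = 568 ÷ (23/4) = 568 × 4 / 23 = 2272/23 ≈ 98.8 km/h

98.8 km/h


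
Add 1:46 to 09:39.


11:25

Start: 579 minutes from midnight
Add: 106 minutes
Total: 685 minutes
Hours: 685 ÷ 60 = 11 remainder 25


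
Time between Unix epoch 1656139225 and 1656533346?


Difference = 1656533346 - 1656139225 = 394121 seconds
In hours: 394121 / 3600 ≈ 109.5
In days: 394121 / 86400 ≈ 4.56

394121 seconds (109.5 hours / 4.56 days)


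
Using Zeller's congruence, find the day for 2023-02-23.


Thursday

Zeller's congruence:
q=23, m=14, k=22, j=20
h = (23 + ⌊13×15/5⌋ + 22 + ⌊22/4⌋ + ⌊20/4⌋ - 2×20) mod 7
= (23 + 39 + 22 + 5 + 5 - 40) mod 7
= 54 mod 7 = 5
h=5 → Thursday


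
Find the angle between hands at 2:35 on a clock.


132.5°

Hour hand = 2×30 + 35×0.5 = 77.5°
Minute hand = 35×6 = 210°
Difference = |77.5 - 210| = 132.5°


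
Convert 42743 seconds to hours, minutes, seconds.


11h 52m 23s

Hours: 42743 ÷ 3600 = 11 remainder 3143
Minutes: 3143 ÷ 60 = 52 remainder 23
Seconds: 23


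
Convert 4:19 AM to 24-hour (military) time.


04:19

Input: 4:19 AM
AM hour stays: 4


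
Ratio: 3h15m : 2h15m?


13:9 (1.44)

Duration 1: 195 minutes
Duration 2: 135 minutes
Ratio = 195:135
GCD = 15
Simplified = 13:9
As a decimal: 13/9 ≈ 1.44


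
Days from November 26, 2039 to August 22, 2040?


270 days

From November 26, 2039 to August 22, 2040
Rest of November 2039: 30 - 26 = 4
Full months: December 31, January 31, February 2040 29, March 31, April 30, May 31, June 30, July 31
Days into August 2040: 22
Total = 4 + 31 + 31 + 29 + 31 + 30 + 31 + 30 + 31 + 22 = 270 days


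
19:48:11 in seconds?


71291 seconds

Hours: 19 × 3600 = 68400
Minutes: 48 × 60 = 2880
Seconds: 11
Total = 68400 + 2880 + 11 = 71291


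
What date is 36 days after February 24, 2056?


Start: February 24, 2056
Add 36 days
February 24 → March 1: 29 - 24 + 1 = 6 days (36 - 6 = 30 left)
March 1 + 30 = March 31, 2056

March 31, 2056


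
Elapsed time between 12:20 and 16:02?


End time in minutes: 16×60 + 2 = 962
Start time in minutes: 12×60 + 20 = 740
Difference = 962 - 740 = 222 minutes
= 3 hours 42 minutes

3h 42m


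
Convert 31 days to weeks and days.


4 weeks 3 days

Weeks: 31 ÷ 7 = 4 remainder 3


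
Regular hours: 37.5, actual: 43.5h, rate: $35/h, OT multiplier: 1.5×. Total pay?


$1627.50

Regular: 37.5h × $35 = $1312.50
Overtime: 43.5 - 37.5 = 6.0h
OT pay: 6.0h × $35 × 1.5 = $315.00
Total = $1312.50 + $315.00 = $1627.50


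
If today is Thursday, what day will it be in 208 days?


Tuesday

Start: Thursday (index 3)
(3 + 208) mod 7
= 211 mod 7
= 1
Index 1 → Tuesday


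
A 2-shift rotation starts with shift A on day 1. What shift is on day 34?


Shifts: A, B
Start: A (index 0)
Day 34: (0 + 34 - 1) mod 2
= 33 mod 2
= 1
Index 1 → shift B

Shift B


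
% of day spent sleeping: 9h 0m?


Time: 540 minutes
Day: 1440 minutes
Percentage = (540/1440) × 100 = 37.5%

37.5%


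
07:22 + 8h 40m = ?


Start: 442 minutes from midnight
Add: 520 minutes
Total: 962 minutes
Hours: 962 ÷ 60 = 16 remainder 2

16:02


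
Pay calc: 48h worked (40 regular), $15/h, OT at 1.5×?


Regular: 40h × $15 = $600.00
Overtime: 48 - 40 = 8h
OT pay: 8h × $15 × 1.5 = $180.00
Total = $600.00 + $180.00 = $780.00

$780.00


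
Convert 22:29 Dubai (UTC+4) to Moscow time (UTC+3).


21:29

Time difference = UTC+3 - UTC+4 = -1 hours
New hour = (22 -1) mod 24
= 21 mod 24 = 21
Minutes unchanged → 21:29


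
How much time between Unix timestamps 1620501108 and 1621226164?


Difference = 1621226164 - 1620501108 = 725056 seconds
In hours: 725056 / 3600 ≈ 201.4
In days: 725056 / 86400 ≈ 8.39

725056 seconds (201.4 hours / 8.39 days)


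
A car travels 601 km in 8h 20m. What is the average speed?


72.1 km/h

Distance: 601 km
Time: 8h 20m = 500 min = 500/60 = 25/3 hours
Speed = 601 ÷ (25/3) = 601 × 3 / 25 = 1803/25 ≈ 72.1 km/h


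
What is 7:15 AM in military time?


Input: 7:15 AM
AM hour stays: 7

07:15


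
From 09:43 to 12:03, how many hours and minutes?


2h 20m

End time in minutes: 12×60 + 3 = 723
Start time in minutes: 9×60 + 43 = 583
Difference = 723 - 583 = 140 minutes
= 2 hours 20 minutes


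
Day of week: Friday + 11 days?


Start: Friday (index 4)
(4 + 11) mod 7
= 15 mod 7
= 1
Index 1 → Tuesday

Tuesday


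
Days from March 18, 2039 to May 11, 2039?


54 days

From March 18, 2039 to May 11, 2039
Rest of March 2039: 31 - 18 = 13
Full months: April 30
Days into May 2039: 11
Total = 13 + 30 + 11 = 54 days


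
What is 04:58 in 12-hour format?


Hour: 4
4 < 12 → AM

4:58 AM


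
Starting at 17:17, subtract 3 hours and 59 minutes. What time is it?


Start: 1037 minutes from midnight
Subtract: 239 minutes
Remaining: 1037 - 239 = 798
Hours: 13, Minutes: 18

13:18


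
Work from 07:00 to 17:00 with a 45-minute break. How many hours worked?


9h 15m (555 minutes)

Total time = (17×60+0) - (7×60+0)
= 1020 - 420 = 600 min
Minus break: 600 - 45 = 555 min
= 9h 15m


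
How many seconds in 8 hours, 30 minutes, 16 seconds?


Hours: 8 × 3600 = 28800
Minutes: 30 × 60 = 1800
Seconds: 16
Total = 28800 + 1800 + 16 = 30616

30616 seconds


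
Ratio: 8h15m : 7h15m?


33:29 (1.14)

Duration 1: 495 minutes
Duration 2: 435 minutes
Ratio = 495:435
GCD = 15
Simplified = 33:29
As a decimal: 33/29 ≈ 1.14


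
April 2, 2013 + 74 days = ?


Start: April 2, 2013
Add 74 days
April 2 → May 1: 30 - 2 + 1 = 29 days (74 - 29 = 45 left)
May 1 → June 1: 31 - 1 + 1 = 31 days (45 - 31 = 14 left)
June 1 + 14 = June 15, 2013

June 15, 2013


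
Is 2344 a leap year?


Rules: divisible by 4 AND (not by 100 OR by 400)
2344 ÷ 4 = 586 exactly → divisible by 4
2344 ÷ 100 = 23 remainder 44 → not divisible by 100
Divisible by 4 but not by 100 → leap year

Yes


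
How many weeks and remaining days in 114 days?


16 weeks 2 days

Weeks: 114 ÷ 7 = 16 remainder 2


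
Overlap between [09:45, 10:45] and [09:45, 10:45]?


60 minutes

Meeting A: 585-645 (in minutes from midnight)
Meeting B: 585-645
Overlap start = max(585, 585) = 585
Overlap end = min(645, 645) = 645
Overlap = max(0, 645 - 585) = 60 min


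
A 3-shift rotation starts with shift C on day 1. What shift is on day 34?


Shift C

Shifts: A, B, C
Start: C (index 2)
Day 34: (2 + 34 - 1) mod 3
= 35 mod 3
= 2
Index 2 → shift C


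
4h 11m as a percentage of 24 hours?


0.1743 (17.43%)

Total minutes: 4×60 + 11 = 251
Day = 24×60 = 1440 minutes
Fraction = 251/1440 ≈ 0.1743
As a percentage: 251/1440 × 100 ≈ 17.43%


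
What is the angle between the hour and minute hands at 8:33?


Hour hand = 8×30 + 33×0.5 = 256.5°
Minute hand = 33×6 = 198°
Difference = |256.5 - 198| = 58.5°

58.5°


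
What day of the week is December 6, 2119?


Wednesday

Zeller's congruence:
q=6, m=12, k=19, j=21
h = (6 + ⌊13×13/5⌋ + 19 + ⌊19/4⌋ + ⌊21/4⌋ - 2×21) mod 7
= (6 + 33 + 19 + 4 + 5 - 42) mod 7
= 25 mod 7 = 4
h=4 → Wednesday


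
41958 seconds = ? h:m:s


Hours: 41958 ÷ 3600 = 11 remainder 2358
Minutes: 2358 ÷ 60 = 39 remainder 18
Seconds: 18

11h 39m 18s


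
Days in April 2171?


Month: April (month 4)
April has 30 days

30 days


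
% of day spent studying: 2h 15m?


9.4%

Time: 135 minutes
Day: 1440 minutes
Percentage = (135/1440) × 100 ≈ 9.4%


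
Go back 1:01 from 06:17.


Start: 377 minutes from midnight
Subtract: 61 minutes
Remaining: 377 - 61 = 316
Hours: 5, Minutes: 16

05:16


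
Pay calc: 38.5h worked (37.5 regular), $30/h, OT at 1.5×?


Regular: 37.5h × $30 = $1125.00
Overtime: 38.5 - 37.5 = 1.0h
OT pay: 1.0h × $30 × 1.5 = $45.00
Total = $1125.00 + $45.00 = $1170.00

$1170.00


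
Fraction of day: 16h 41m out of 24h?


0.6951 (69.51%)

Total minutes: 16×60 + 41 = 1001
Day = 24×60 = 1440 minutes
Fraction = 1001/1440 ≈ 0.6951
As a percentage: 1001/1440 × 100 ≈ 69.51%


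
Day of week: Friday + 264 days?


Wednesday

Start: Friday (index 4)
(4 + 264) mod 7
= 268 mod 7
= 2
Index 2 → Wednesday


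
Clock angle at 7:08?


166.0°

Hour hand = 7×30 + 8×0.5 = 214.0°
Minute hand = 8×6 = 48°
Difference = |214.0 - 48| = 166.0°


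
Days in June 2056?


Month: June (month 6)
June has 30 days

30 days


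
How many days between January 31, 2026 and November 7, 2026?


280 days

From January 31, 2026 to November 7, 2026
Rest of January 2026: 31 - 31 = 0
Full months: February 2026 28, March 31, April 30, May 31, June 30, July 31, August 31, September 30, October 31
Days into November 2026: 7
Total = 0 + 28 + 31 + 30 + 31 + 30 + 31 + 31 + 30 + 31 + 7 = 280 days


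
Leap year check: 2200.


Rules: divisible by 4 AND (not by 100 OR by 400)
2200 ÷ 4 = 550 exactly → divisible by 4
2200 ÷ 100 = 22 exactly → divisible by 100
2200 ÷ 400 = 5 remainder 200 → not divisible by 400
Divisible by 100 but not by 400 → not a leap year

No


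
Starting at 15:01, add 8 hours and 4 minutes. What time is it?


Start: 901 minutes from midnight
Add: 484 minutes
Total: 1385 minutes
Hours: 1385 ÷ 60 = 23 remainder 5

23:05


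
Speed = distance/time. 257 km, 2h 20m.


110.1 km/h

Distance: 257 km
Time: 2h 20m = 140 min = 140/60 = 7/3 hours
Speed = 257 ÷ (7/3) = 257 × 3 / 7 = 771/7 ≈ 110.1 km/h


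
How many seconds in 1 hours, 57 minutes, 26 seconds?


Hours: 1 × 3600 = 3600
Minutes: 57 × 60 = 3420
Seconds: 26
Total = 3600 + 3420 + 26 = 7046

7046 seconds


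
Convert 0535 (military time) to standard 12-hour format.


5:35 AM

Hour: 5
5 < 12 → AM


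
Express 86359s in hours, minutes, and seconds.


23h 59m 19s

Hours: 86359 ÷ 3600 = 23 remainder 3559
Minutes: 3559 ÷ 60 = 59 remainder 19
Seconds: 19


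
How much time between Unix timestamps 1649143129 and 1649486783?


343654 seconds (95.5 hours / 3.98 days)

Difference = 1649486783 - 1649143129 = 343654 seconds
In hours: 343654 / 3600 ≈ 95.5
In days: 343654 / 86400 ≈ 3.98
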